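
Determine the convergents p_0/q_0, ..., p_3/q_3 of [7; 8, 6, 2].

Using the convergent recurrence p_i = a_i*p_{i-1} + p_{i-2}, q_i = a_i*q_{i-1} + q_{i-2} with p_{-2}=0, p_{-1}=1, q_{-2}=1, q_{-1}=0:
  i=0: a_0=7, p_0 = 7*1 + 0 = 7, q_0 = 7*0 + 1 = 1.
  i=1: a_1=8, p_1 = 8*7 + 1 = 57, q_1 = 8*1 + 0 = 8.
  i=2: a_2=6, p_2 = 6*57 + 7 = 349, q_2 = 6*8 + 1 = 49.
  i=3: a_3=2, p_3 = 2*349 + 57 = 755, q_3 = 2*49 + 8 = 106.

7/1, 57/8, 349/49, 755/106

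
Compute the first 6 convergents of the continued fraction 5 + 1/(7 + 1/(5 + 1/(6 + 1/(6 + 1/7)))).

Using the convergent recurrence p_i = a_i*p_{i-1} + p_{i-2}, q_i = a_i*q_{i-1} + q_{i-2} with p_{-2}=0, p_{-1}=1, q_{-2}=1, q_{-1}=0:
  i=0: a_0=5, p_0 = 5*1 + 0 = 5, q_0 = 5*0 + 1 = 1.
  i=1: a_1=7, p_1 = 7*5 + 1 = 36, q_1 = 7*1 + 0 = 7.
  i=2: a_2=5, p_2 = 5*36 + 5 = 185, q_2 = 5*7 + 1 = 36.
  i=3: a_3=6, p_3 = 6*185 + 36 = 1146, q_3 = 6*36 + 7 = 223.
  i=4: a_4=6, p_4 = 6*1146 + 185 = 7061, q_4 = 6*223 + 36 = 1374.
  i=5: a_5=7, p_5 = 7*7061 + 1146 = 50573, q_5 = 7*1374 + 223 = 9841.

5/1, 36/7, 185/36, 1146/223, 7061/1374, 50573/9841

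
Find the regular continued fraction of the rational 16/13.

[1; 4, 3]

Run the Euclidean algorithm on 16 and 13; the successive quotients are the partial quotients a_0, a_1, ... (each step inverts the fractional part left over by the previous one):
  16 = 1*13 + 3, so a_0 = 1.
  13 = 4*3 + 1, so a_1 = 4.
  3 = 3*1 + 0, so a_2 = 3.
The remainder reaches 0 after 3 divisions, so the expansion has 3 partial quotients, read off in order.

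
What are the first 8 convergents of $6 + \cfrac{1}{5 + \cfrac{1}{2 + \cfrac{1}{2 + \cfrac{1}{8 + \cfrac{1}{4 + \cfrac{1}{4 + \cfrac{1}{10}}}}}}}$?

Using the convergent recurrence p_i = a_i*p_{i-1} + p_{i-2}, q_i = a_i*q_{i-1} + q_{i-2} with p_{-2}=0, p_{-1}=1, q_{-2}=1, q_{-1}=0:
  i=0: a_0=6, p_0 = 6*1 + 0 = 6, q_0 = 6*0 + 1 = 1.
  i=1: a_1=5, p_1 = 5*6 + 1 = 31, q_1 = 5*1 + 0 = 5.
  i=2: a_2=2, p_2 = 2*31 + 6 = 68, q_2 = 2*5 + 1 = 11.
  i=3: a_3=2, p_3 = 2*68 + 31 = 167, q_3 = 2*11 + 5 = 27.
  i=4: a_4=8, p_4 = 8*167 + 68 = 1404, q_4 = 8*27 + 11 = 227.
  i=5: a_5=4, p_5 = 4*1404 + 167 = 5783, q_5 = 4*227 + 27 = 935.
  i=6: a_6=4, p_6 = 4*5783 + 1404 = 24536, q_6 = 4*935 + 227 = 3967.
  i=7: a_7=10, p_7 = 10*24536 + 5783 = 251143, q_7 = 10*3967 + 935 = 40605.

6/1, 31/5, 68/11, 167/27, 1404/227, 5783/935, 24536/3967, 251143/40605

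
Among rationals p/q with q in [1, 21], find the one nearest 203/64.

54/17

Expand x = 203/64 as a continued fraction with the Euclidean algorithm:
  203 = 3*64 + 11, so a_0 = 3.
  64 = 5*11 + 9, so a_1 = 5.
  11 = 1*9 + 2, so a_2 = 1.
  9 = 4*2 + 1, so a_3 = 4.
  2 = 2*1 + 0, so a_4 = 2.
so x = [3; 5, 1, 4, 2].
Convergents (p_i = a_i*p_{i-1} + p_{i-2}, q_i = a_i*q_{i-1} + q_{i-2} with p_{-2}=0, p_{-1}=1, q_{-2}=1, q_{-1}=0), until the denominator exceeds 21:
  i=0: a_0=3, p_0 = 3*1 + 0 = 3, q_0 = 3*0 + 1 = 1.
  i=1: a_1=5, p_1 = 5*3 + 1 = 16, q_1 = 5*1 + 0 = 5.
  i=2: a_2=1, p_2 = 1*16 + 3 = 19, q_2 = 1*5 + 1 = 6.
  i=3: a_3=4, p_3 = 4*19 + 16 = 92, q_3 = 4*6 + 5 = 29.
q_3 = 29 > 21, so the last convergent with denominator <= 21 is p_2/q_2 = 19/6.
The closest fraction with denominator <= 21 is either p_2/q_2 or the intermediate fraction (k*p_2 + p_1)/(k*q_2 + q_1) with the largest k >= 1 whose denominator stays <= 21; these approach x as k grows, and every other convergent or intermediate fraction in range is farther away.
Largest k: floor((21 - q_1)/q_2) = floor((21 - 5)/6) = 2.
That gives (2*19 + 16)/(2*6 + 5) = 54/17.
Compare the errors: |x - 19/6| = |203*6 - 19*64|/(64*6) = 2/384, and |x - 54/17| = |203*17 - 54*64|/(64*17) = 5/1088.
Cross-multiplying, 5*384 = 1920 < 2176 = 2*1088, so 5/1088 is smaller: the intermediate fraction 54/17 is closer to x than 19/6.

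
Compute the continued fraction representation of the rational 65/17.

[3; 1, 4, 1, 2]

Run the Euclidean algorithm on 65 and 17; the successive quotients are the partial quotients a_0, a_1, ... (each step inverts the fractional part left over by the previous one):
  65 = 3*17 + 14, so a_0 = 3.
  17 = 1*14 + 3, so a_1 = 1.
  14 = 4*3 + 2, so a_2 = 4.
  3 = 1*2 + 1, so a_3 = 1.
  2 = 2*1 + 0, so a_4 = 2.
The remainder reaches 0 after 5 divisions, so the expansion has 5 partial quotients, read off in order.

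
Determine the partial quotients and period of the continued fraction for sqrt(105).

[10; (4, 20)]

Write x_i = (sqrt(105) + m_i)/d_i with (m_0, d_0) = (0, 1). a_0 = floor(sqrt(105)) = 10, since 10^2 = 100 <= 105 < 121 = 11^2.
Iterate m_{i+1} = d_i*a_i - m_i, d_{i+1} = (105 - m_{i+1}^2)/d_i, a_{i+1} = floor((a_0 + m_{i+1})/d_{i+1}):
  m_1 = 1*10 - 0 = 10, d_1 = (105 - 10^2)/1 = 5/1 = 5, a_1 = floor((10 + 10)/5) = 4.
  m_2 = 5*4 - 10 = 10, d_2 = (105 - 10^2)/5 = 5/5 = 1, a_2 = floor((10 + 10)/1) = 20.
  m_3 = 1*20 - 10 = 10, d_3 = (105 - 10^2)/1 = 5/1 = 5: (m_3, d_3) = (m_1, d_1) = (10, 5), so from here the quotients repeat a_1, a_2; the period length is 2.
Hence the expansion of sqrt(105) is a_0 = 10 followed by the repeating block 4, 20 (period 2).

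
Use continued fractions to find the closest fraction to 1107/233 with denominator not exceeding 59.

19/4

Expand x = 1107/233 as a continued fraction with the Euclidean algorithm:
  1107 = 4*233 + 175, so a_0 = 4.
  233 = 1*175 + 58, so a_1 = 1.
  175 = 3*58 + 1, so a_2 = 3.
  58 = 58*1 + 0, so a_3 = 58.
so x = [4; 1, 3, 58].
Convergents (p_i = a_i*p_{i-1} + p_{i-2}, q_i = a_i*q_{i-1} + q_{i-2} with p_{-2}=0, p_{-1}=1, q_{-2}=1, q_{-1}=0), until the denominator exceeds 59:
  i=0: a_0=4, p_0 = 4*1 + 0 = 4, q_0 = 4*0 + 1 = 1.
  i=1: a_1=1, p_1 = 1*4 + 1 = 5, q_1 = 1*1 + 0 = 1.
  i=2: a_2=3, p_2 = 3*5 + 4 = 19, q_2 = 3*1 + 1 = 4.
  i=3: a_3=58, p_3 = 58*19 + 5 = 1107, q_3 = 58*4 + 1 = 233.
q_3 = 233 > 59, so the last convergent with denominator <= 59 is p_2/q_2 = 19/4.
The closest fraction with denominator <= 59 is either p_2/q_2 or the intermediate fraction (k*p_2 + p_1)/(k*q_2 + q_1) with the largest k >= 1 whose denominator stays <= 59; these approach x as k grows, and every other convergent or intermediate fraction in range is farther away.
Largest k: floor((59 - q_1)/q_2) = floor((59 - 1)/4) = 14.
That gives (14*19 + 5)/(14*4 + 1) = 271/57.
Compare the errors: |x - 19/4| = |1107*4 - 19*233|/(233*4) = 1/932, and |x - 271/57| = |1107*57 - 271*233|/(233*57) = 44/13281.
Cross-multiplying, 1*13281 = 13281 < 41008 = 44*932, so 1/932 is smaller: the convergent 19/4 is closer to x than 271/57.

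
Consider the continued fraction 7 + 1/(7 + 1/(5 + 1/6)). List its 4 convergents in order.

Using the convergent recurrence p_i = a_i*p_{i-1} + p_{i-2}, q_i = a_i*q_{i-1} + q_{i-2} with p_{-2}=0, p_{-1}=1, q_{-2}=1, q_{-1}=0:
  i=0: a_0=7, p_0 = 7*1 + 0 = 7, q_0 = 7*0 + 1 = 1.
  i=1: a_1=7, p_1 = 7*7 + 1 = 50, q_1 = 7*1 + 0 = 7.
  i=2: a_2=5, p_2 = 5*50 + 7 = 257, q_2 = 5*7 + 1 = 36.
  i=3: a_3=6, p_3 = 6*257 + 50 = 1592, q_3 = 6*36 + 7 = 223.

7/1, 50/7, 257/36, 1592/223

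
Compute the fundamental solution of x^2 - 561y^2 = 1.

(x, y) = (522785, 22072)

First expand sqrt(561) as a continued fraction. With x_i = (sqrt(561) + m_i)/d_i and (m_0, d_0) = (0, 1): a_0 = floor(sqrt(561)) = 23, since 23^2 = 529 <= 561 < 576 = 24^2.
Iterate m_{i+1} = d_i*a_i - m_i, d_{i+1} = (561 - m_{i+1}^2)/d_i, a_{i+1} = floor((a_0 + m_{i+1})/d_{i+1}):
  m_1 = 1*23 - 0 = 23, d_1 = (561 - 23^2)/1 = 32/1 = 32, a_1 = floor((23 + 23)/32) = 1.
  m_2 = 32*1 - 23 = 9, d_2 = (561 - 9^2)/32 = 480/32 = 15, a_2 = floor((23 + 9)/15) = 2.
  m_3 = 15*2 - 9 = 21, d_3 = (561 - 21^2)/15 = 120/15 = 8, a_3 = floor((23 + 21)/8) = 5.
  m_4 = 8*5 - 21 = 19, d_4 = (561 - 19^2)/8 = 200/8 = 25, a_4 = floor((23 + 19)/25) = 1.
  m_5 = 25*1 - 19 = 6, d_5 = (561 - 6^2)/25 = 525/25 = 21, a_5 = floor((23 + 6)/21) = 1.
  m_6 = 21*1 - 6 = 15, d_6 = (561 - 15^2)/21 = 336/21 = 16, a_6 = floor((23 + 15)/16) = 2.
  m_7 = 16*2 - 15 = 17, d_7 = (561 - 17^2)/16 = 272/16 = 17, a_7 = floor((23 + 17)/17) = 2.
  m_8 = 17*2 - 17 = 17, d_8 = (561 - 17^2)/17 = 272/17 = 16, a_8 = floor((23 + 17)/16) = 2.
  m_9 = 16*2 - 17 = 15, d_9 = (561 - 15^2)/16 = 336/16 = 21, a_9 = floor((23 + 15)/21) = 1.
  m_10 = 21*1 - 15 = 6, d_10 = (561 - 6^2)/21 = 525/21 = 25, a_10 = floor((23 + 6)/25) = 1.
  m_11 = 25*1 - 6 = 19, d_11 = (561 - 19^2)/25 = 200/25 = 8, a_11 = floor((23 + 19)/8) = 5.
  m_12 = 8*5 - 19 = 21, d_12 = (561 - 21^2)/8 = 120/8 = 15, a_12 = floor((23 + 21)/15) = 2.
  m_13 = 15*2 - 21 = 9, d_13 = (561 - 9^2)/15 = 480/15 = 32, a_13 = floor((23 + 9)/32) = 1.
  m_14 = 32*1 - 9 = 23, d_14 = (561 - 23^2)/32 = 32/32 = 1, a_14 = floor((23 + 23)/1) = 46.
  m_15 = 1*46 - 23 = 23, d_15 = (561 - 23^2)/1 = 32/1 = 32: (m_15, d_15) = (m_1, d_1) = (23, 32), so from here the quotients repeat a_1, ..., a_14; the period length is 14.
So sqrt(561) = [23; (1, 2, 5, 1, 1, 2, 2, 2, 1, 1, 5, 2, 1, 46)] with period length k = 14.
k is even, so the fundamental solution of x^2 - 561y^2 = 1 is (p_{k-1}, q_{k-1}) = (p_13, q_13); compute convergents through index 13.
Convergents (p_i = a_i*p_{i-1} + p_{i-2}, q_i = a_i*q_{i-1} + q_{i-2} with p_{-2}=0, p_{-1}=1, q_{-2}=1, q_{-1}=0):
  i=0: a_0=23, p_0 = 23*1 + 0 = 23, q_0 = 23*0 + 1 = 1.
  i=1: a_1=1, p_1 = 1*23 + 1 = 24, q_1 = 1*1 + 0 = 1.
  i=2: a_2=2, p_2 = 2*24 + 23 = 71, q_2 = 2*1 + 1 = 3.
  i=3: a_3=5, p_3 = 5*71 + 24 = 379, q_3 = 5*3 + 1 = 16.
  i=4: a_4=1, p_4 = 1*379 + 71 = 450, q_4 = 1*16 + 3 = 19.
  i=5: a_5=1, p_5 = 1*450 + 379 = 829, q_5 = 1*19 + 16 = 35.
  i=6: a_6=2, p_6 = 2*829 + 450 = 2108, q_6 = 2*35 + 19 = 89.
  i=7: a_7=2, p_7 = 2*2108 + 829 = 5045, q_7 = 2*89 + 35 = 213.
  i=8: a_8=2, p_8 = 2*5045 + 2108 = 12198, q_8 = 2*213 + 89 = 515.
  i=9: a_9=1, p_9 = 1*12198 + 5045 = 17243, q_9 = 1*515 + 213 = 728.
  i=10: a_10=1, p_10 = 1*17243 + 12198 = 29441, q_10 = 1*728 + 515 = 1243.
  i=11: a_11=5, p_11 = 5*29441 + 17243 = 164448, q_11 = 5*1243 + 728 = 6943.
  i=12: a_12=2, p_12 = 2*164448 + 29441 = 358337, q_12 = 2*6943 + 1243 = 15129.
  i=13: a_13=1, p_13 = 1*358337 + 164448 = 522785, q_13 = 1*15129 + 6943 = 22072.
Check: 522785^2 - 561*22072^2 = 273304156225 - 273304156224 = 1, so (x, y) = (522785, 22072) solves the equation, and by the theorem it is the least positive solution.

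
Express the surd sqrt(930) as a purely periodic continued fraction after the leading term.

Write x_i = (sqrt(930) + m_i)/d_i with (m_0, d_0) = (0, 1). a_0 = floor(sqrt(930)) = 30, since 30^2 = 900 <= 930 < 961 = 31^2.
Iterate m_{i+1} = d_i*a_i - m_i, d_{i+1} = (930 - m_{i+1}^2)/d_i, a_{i+1} = floor((a_0 + m_{i+1})/d_{i+1}):
  m_1 = 1*30 - 0 = 30, d_1 = (930 - 30^2)/1 = 30/1 = 30, a_1 = floor((30 + 30)/30) = 2.
  m_2 = 30*2 - 30 = 30, d_2 = (930 - 30^2)/30 = 30/30 = 1, a_2 = floor((30 + 30)/1) = 60.
  m_3 = 1*60 - 30 = 30, d_3 = (930 - 30^2)/1 = 30/1 = 30: (m_3, d_3) = (m_1, d_1) = (30, 30), so from here the quotients repeat a_1, a_2; the period length is 2.
Hence the expansion of sqrt(930) is a_0 = 30 followed by the repeating block 2, 60 (period 2).

[30; (2, 60)]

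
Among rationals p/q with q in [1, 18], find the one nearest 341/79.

69/16

Expand x = 341/79 as a continued fraction with the Euclidean algorithm:
  341 = 4*79 + 25, so a_0 = 4.
  79 = 3*25 + 4, so a_1 = 3.
  25 = 6*4 + 1, so a_2 = 6.
  4 = 4*1 + 0, so a_3 = 4.
so x = [4; 3, 6, 4].
Convergents (p_i = a_i*p_{i-1} + p_{i-2}, q_i = a_i*q_{i-1} + q_{i-2} with p_{-2}=0, p_{-1}=1, q_{-2}=1, q_{-1}=0), until the denominator exceeds 18:
  i=0: a_0=4, p_0 = 4*1 + 0 = 4, q_0 = 4*0 + 1 = 1.
  i=1: a_1=3, p_1 = 3*4 + 1 = 13, q_1 = 3*1 + 0 = 3.
  i=2: a_2=6, p_2 = 6*13 + 4 = 82, q_2 = 6*3 + 1 = 19.
q_2 = 19 > 18, so the last convergent with denominator <= 18 is p_1/q_1 = 13/3.
The closest fraction with denominator <= 18 is either p_1/q_1 or the intermediate fraction (k*p_1 + p_0)/(k*q_1 + q_0) with the largest k >= 1 whose denominator stays <= 18; these approach x as k grows, and every other convergent or intermediate fraction in range is farther away.
Largest k: floor((18 - q_0)/q_1) = floor((18 - 1)/3) = 5.
That gives (5*13 + 4)/(5*3 + 1) = 69/16.
Compare the errors: |x - 13/3| = |341*3 - 13*79|/(79*3) = 4/237, and |x - 69/16| = |341*16 - 69*79|/(79*16) = 5/1264.
Cross-multiplying, 5*237 = 1185 < 5056 = 4*1264, so 5/1264 is smaller: the intermediate fraction 69/16 is closer to x than 13/3.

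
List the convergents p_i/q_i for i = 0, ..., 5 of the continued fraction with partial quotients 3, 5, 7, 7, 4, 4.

Using the convergent recurrence p_i = a_i*p_{i-1} + p_{i-2}, q_i = a_i*q_{i-1} + q_{i-2} with p_{-2}=0, p_{-1}=1, q_{-2}=1, q_{-1}=0:
  i=0: a_0=3, p_0 = 3*1 + 0 = 3, q_0 = 3*0 + 1 = 1.
  i=1: a_1=5, p_1 = 5*3 + 1 = 16, q_1 = 5*1 + 0 = 5.
  i=2: a_2=7, p_2 = 7*16 + 3 = 115, q_2 = 7*5 + 1 = 36.
  i=3: a_3=7, p_3 = 7*115 + 16 = 821, q_3 = 7*36 + 5 = 257.
  i=4: a_4=4, p_4 = 4*821 + 115 = 3399, q_4 = 4*257 + 36 = 1064.
  i=5: a_5=4, p_5 = 4*3399 + 821 = 14417, q_5 = 4*1064 + 257 = 4513.

3/1, 16/5, 115/36, 821/257, 3399/1064, 14417/4513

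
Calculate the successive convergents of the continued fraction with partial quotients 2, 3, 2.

2/1, 7/3, 16/7

Using the convergent recurrence p_i = a_i*p_{i-1} + p_{i-2}, q_i = a_i*q_{i-1} + q_{i-2} with p_{-2}=0, p_{-1}=1, q_{-2}=1, q_{-1}=0:
  i=0: a_0=2, p_0 = 2*1 + 0 = 2, q_0 = 2*0 + 1 = 1.
  i=1: a_1=3, p_1 = 3*2 + 1 = 7, q_1 = 3*1 + 0 = 3.
  i=2: a_2=2, p_2 = 2*7 + 2 = 16, q_2 = 2*3 + 1 = 7.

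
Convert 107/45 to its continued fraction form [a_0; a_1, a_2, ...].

[2; 2, 1, 1, 1, 5]

Run the Euclidean algorithm on 107 and 45; the successive quotients are the partial quotients a_0, a_1, ... (each step inverts the fractional part left over by the previous one):
  107 = 2*45 + 17, so a_0 = 2.
  45 = 2*17 + 11, so a_1 = 2.
  17 = 1*11 + 6, so a_2 = 1.
  11 = 1*6 + 5, so a_3 = 1.
  6 = 1*5 + 1, so a_4 = 1.
  5 = 5*1 + 0, so a_5 = 5.
The remainder reaches 0 after 6 divisions, so the expansion has 6 partial quotients, read off in order.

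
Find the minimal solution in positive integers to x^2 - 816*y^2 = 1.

First expand sqrt(816) as a continued fraction. With x_i = (sqrt(816) + m_i)/d_i and (m_0, d_0) = (0, 1): a_0 = floor(sqrt(816)) = 28, since 28^2 = 784 <= 816 < 841 = 29^2.
Iterate m_{i+1} = d_i*a_i - m_i, d_{i+1} = (816 - m_{i+1}^2)/d_i, a_{i+1} = floor((a_0 + m_{i+1})/d_{i+1}):
  m_1 = 1*28 - 0 = 28, d_1 = (816 - 28^2)/1 = 32/1 = 32, a_1 = floor((28 + 28)/32) = 1.
  m_2 = 32*1 - 28 = 4, d_2 = (816 - 4^2)/32 = 800/32 = 25, a_2 = floor((28 + 4)/25) = 1.
  m_3 = 25*1 - 4 = 21, d_3 = (816 - 21^2)/25 = 375/25 = 15, a_3 = floor((28 + 21)/15) = 3.
  m_4 = 15*3 - 21 = 24, d_4 = (816 - 24^2)/15 = 240/15 = 16, a_4 = floor((28 + 24)/16) = 3.
  m_5 = 16*3 - 24 = 24, d_5 = (816 - 24^2)/16 = 240/16 = 15, a_5 = floor((28 + 24)/15) = 3.
  m_6 = 15*3 - 24 = 21, d_6 = (816 - 21^2)/15 = 375/15 = 25, a_6 = floor((28 + 21)/25) = 1.
  m_7 = 25*1 - 21 = 4, d_7 = (816 - 4^2)/25 = 800/25 = 32, a_7 = floor((28 + 4)/32) = 1.
  m_8 = 32*1 - 4 = 28, d_8 = (816 - 28^2)/32 = 32/32 = 1, a_8 = floor((28 + 28)/1) = 56.
  m_9 = 1*56 - 28 = 28, d_9 = (816 - 28^2)/1 = 32/1 = 32: (m_9, d_9) = (m_1, d_1) = (28, 32), so from here the quotients repeat a_1, ..., a_8; the period length is 8.
So sqrt(816) = [28; (1, 1, 3, 3, 3, 1, 1, 56)] with period length k = 8.
k is even, so the fundamental solution of x^2 - 816y^2 = 1 is (p_{k-1}, q_{k-1}) = (p_7, q_7); compute convergents through index 7.
Convergents (p_i = a_i*p_{i-1} + p_{i-2}, q_i = a_i*q_{i-1} + q_{i-2} with p_{-2}=0, p_{-1}=1, q_{-2}=1, q_{-1}=0):
  i=0: a_0=28, p_0 = 28*1 + 0 = 28, q_0 = 28*0 + 1 = 1.
  i=1: a_1=1, p_1 = 1*28 + 1 = 29, q_1 = 1*1 + 0 = 1.
  i=2: a_2=1, p_2 = 1*29 + 28 = 57, q_2 = 1*1 + 1 = 2.
  i=3: a_3=3, p_3 = 3*57 + 29 = 200, q_3 = 3*2 + 1 = 7.
  i=4: a_4=3, p_4 = 3*200 + 57 = 657, q_4 = 3*7 + 2 = 23.
  i=5: a_5=3, p_5 = 3*657 + 200 = 2171, q_5 = 3*23 + 7 = 76.
  i=6: a_6=1, p_6 = 1*2171 + 657 = 2828, q_6 = 1*76 + 23 = 99.
  i=7: a_7=1, p_7 = 1*2828 + 2171 = 4999, q_7 = 1*99 + 76 = 175.
Check: 4999^2 - 816*175^2 = 24990001 - 24990000 = 1, so (x, y) = (4999, 175) solves the equation, and by the theorem it is the least positive solution.

(x, y) = (4999, 175)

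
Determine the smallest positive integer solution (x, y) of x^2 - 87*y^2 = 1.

(x, y) = (28, 3)

First expand sqrt(87) as a continued fraction. With x_i = (sqrt(87) + m_i)/d_i and (m_0, d_0) = (0, 1): a_0 = floor(sqrt(87)) = 9, since 9^2 = 81 <= 87 < 100 = 10^2.
Iterate m_{i+1} = d_i*a_i - m_i, d_{i+1} = (87 - m_{i+1}^2)/d_i, a_{i+1} = floor((a_0 + m_{i+1})/d_{i+1}):
  m_1 = 1*9 - 0 = 9, d_1 = (87 - 9^2)/1 = 6/1 = 6, a_1 = floor((9 + 9)/6) = 3.
  m_2 = 6*3 - 9 = 9, d_2 = (87 - 9^2)/6 = 6/6 = 1, a_2 = floor((9 + 9)/1) = 18.
  m_3 = 1*18 - 9 = 9, d_3 = (87 - 9^2)/1 = 6/1 = 6: (m_3, d_3) = (m_1, d_1) = (9, 6), so from here the quotients repeat a_1, a_2; the period length is 2.
So sqrt(87) = [9; (3, 18)] with period length k = 2.
k is even, so the fundamental solution of x^2 - 87y^2 = 1 is (p_{k-1}, q_{k-1}) = (p_1, q_1); compute convergents through index 1.
Convergents (p_i = a_i*p_{i-1} + p_{i-2}, q_i = a_i*q_{i-1} + q_{i-2} with p_{-2}=0, p_{-1}=1, q_{-2}=1, q_{-1}=0):
  i=0: a_0=9, p_0 = 9*1 + 0 = 9, q_0 = 9*0 + 1 = 1.
  i=1: a_1=3, p_1 = 3*9 + 1 = 28, q_1 = 3*1 + 0 = 3.
Check: 28^2 - 87*3^2 = 784 - 783 = 1, so (x, y) = (28, 3) solves the equation, and by the theorem it is the least positive solution.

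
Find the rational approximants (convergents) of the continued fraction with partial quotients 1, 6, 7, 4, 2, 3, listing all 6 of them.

1/1, 7/6, 50/43, 207/178, 464/399, 1599/1375

Using the convergent recurrence p_i = a_i*p_{i-1} + p_{i-2}, q_i = a_i*q_{i-1} + q_{i-2} with p_{-2}=0, p_{-1}=1, q_{-2}=1, q_{-1}=0:
  i=0: a_0=1, p_0 = 1*1 + 0 = 1, q_0 = 1*0 + 1 = 1.
  i=1: a_1=6, p_1 = 6*1 + 1 = 7, q_1 = 6*1 + 0 = 6.
  i=2: a_2=7, p_2 = 7*7 + 1 = 50, q_2 = 7*6 + 1 = 43.
  i=3: a_3=4, p_3 = 4*50 + 7 = 207, q_3 = 4*43 + 6 = 178.
  i=4: a_4=2, p_4 = 2*207 + 50 = 464, q_4 = 2*178 + 43 = 399.
  i=5: a_5=3, p_5 = 3*464 + 207 = 1599, q_5 = 3*399 + 178 = 1375.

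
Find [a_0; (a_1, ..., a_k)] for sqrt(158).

Write x_i = (sqrt(158) + m_i)/d_i with (m_0, d_0) = (0, 1). a_0 = floor(sqrt(158)) = 12, since 12^2 = 144 <= 158 < 169 = 13^2.
Iterate m_{i+1} = d_i*a_i - m_i, d_{i+1} = (158 - m_{i+1}^2)/d_i, a_{i+1} = floor((a_0 + m_{i+1})/d_{i+1}):
  m_1 = 1*12 - 0 = 12, d_1 = (158 - 12^2)/1 = 14/1 = 14, a_1 = floor((12 + 12)/14) = 1.
  m_2 = 14*1 - 12 = 2, d_2 = (158 - 2^2)/14 = 154/14 = 11, a_2 = floor((12 + 2)/11) = 1.
  m_3 = 11*1 - 2 = 9, d_3 = (158 - 9^2)/11 = 77/11 = 7, a_3 = floor((12 + 9)/7) = 3.
  m_4 = 7*3 - 9 = 12, d_4 = (158 - 12^2)/7 = 14/7 = 2, a_4 = floor((12 + 12)/2) = 12.
  m_5 = 2*12 - 12 = 12, d_5 = (158 - 12^2)/2 = 14/2 = 7, a_5 = floor((12 + 12)/7) = 3.
  m_6 = 7*3 - 12 = 9, d_6 = (158 - 9^2)/7 = 77/7 = 11, a_6 = floor((12 + 9)/11) = 1.
  m_7 = 11*1 - 9 = 2, d_7 = (158 - 2^2)/11 = 154/11 = 14, a_7 = floor((12 + 2)/14) = 1.
  m_8 = 14*1 - 2 = 12, d_8 = (158 - 12^2)/14 = 14/14 = 1, a_8 = floor((12 + 12)/1) = 24.
  m_9 = 1*24 - 12 = 12, d_9 = (158 - 12^2)/1 = 14/1 = 14: (m_9, d_9) = (m_1, d_1) = (12, 14), so from here the quotients repeat a_1, ..., a_8; the period length is 8.
Hence the expansion of sqrt(158) is a_0 = 12 followed by the repeating block 1, 1, 3, 12, 3, 1, 1, 24 (period 8).

[12; (1, 1, 3, 12, 3, 1, 1, 24)]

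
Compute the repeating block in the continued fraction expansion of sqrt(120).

Write x_i = (sqrt(120) + m_i)/d_i with (m_0, d_0) = (0, 1). a_0 = floor(sqrt(120)) = 10, since 10^2 = 100 <= 120 < 121 = 11^2.
Iterate m_{i+1} = d_i*a_i - m_i, d_{i+1} = (120 - m_{i+1}^2)/d_i, a_{i+1} = floor((a_0 + m_{i+1})/d_{i+1}):
  m_1 = 1*10 - 0 = 10, d_1 = (120 - 10^2)/1 = 20/1 = 20, a_1 = floor((10 + 10)/20) = 1.
  m_2 = 20*1 - 10 = 10, d_2 = (120 - 10^2)/20 = 20/20 = 1, a_2 = floor((10 + 10)/1) = 20.
  m_3 = 1*20 - 10 = 10, d_3 = (120 - 10^2)/1 = 20/1 = 20: (m_3, d_3) = (m_1, d_1) = (10, 20), so from here the quotients repeat a_1, a_2; the period length is 2.
Hence the expansion of sqrt(120) is a_0 = 10 followed by the repeating block 1, 20 (period 2).

[10; (1, 20)]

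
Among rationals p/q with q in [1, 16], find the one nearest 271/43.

Expand x = 271/43 as a continued fraction with the Euclidean algorithm:
  271 = 6*43 + 13, so a_0 = 6.
  43 = 3*13 + 4, so a_1 = 3.
  13 = 3*4 + 1, so a_2 = 3.
  4 = 4*1 + 0, so a_3 = 4.
so x = [6; 3, 3, 4].
Convergents (p_i = a_i*p_{i-1} + p_{i-2}, q_i = a_i*q_{i-1} + q_{i-2} with p_{-2}=0, p_{-1}=1, q_{-2}=1, q_{-1}=0), until the denominator exceeds 16:
  i=0: a_0=6, p_0 = 6*1 + 0 = 6, q_0 = 6*0 + 1 = 1.
  i=1: a_1=3, p_1 = 3*6 + 1 = 19, q_1 = 3*1 + 0 = 3.
  i=2: a_2=3, p_2 = 3*19 + 6 = 63, q_2 = 3*3 + 1 = 10.
  i=3: a_3=4, p_3 = 4*63 + 19 = 271, q_3 = 4*10 + 3 = 43.
q_3 = 43 > 16, so the last convergent with denominator <= 16 is p_2/q_2 = 63/10.
The closest fraction with denominator <= 16 is either p_2/q_2 or the intermediate fraction (k*p_2 + p_1)/(k*q_2 + q_1) with the largest k >= 1 whose denominator stays <= 16; these approach x as k grows, and every other convergent or intermediate fraction in range is farther away.
Largest k: floor((16 - q_1)/q_2) = floor((16 - 3)/10) = 1.
That gives (1*63 + 19)/(1*10 + 3) = 82/13.
Compare the errors: |x - 63/10| = |271*10 - 63*43|/(43*10) = 1/430, and |x - 82/13| = |271*13 - 82*43|/(43*13) = 3/559.
Cross-multiplying, 1*559 = 559 < 1290 = 3*430, so 1/430 is smaller: the convergent 63/10 is closer to x than 82/13.

63/10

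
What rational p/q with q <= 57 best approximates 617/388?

62/39

Expand x = 617/388 as a continued fraction with the Euclidean algorithm:
  617 = 1*388 + 229, so a_0 = 1.
  388 = 1*229 + 159, so a_1 = 1.
  229 = 1*159 + 70, so a_2 = 1.
  159 = 2*70 + 19, so a_3 = 2.
  70 = 3*19 + 13, so a_4 = 3.
  19 = 1*13 + 6, so a_5 = 1.
  13 = 2*6 + 1, so a_6 = 2.
  6 = 6*1 + 0, so a_7 = 6.
so x = [1; 1, 1, 2, 3, 1, 2, 6].
Convergents (p_i = a_i*p_{i-1} + p_{i-2}, q_i = a_i*q_{i-1} + q_{i-2} with p_{-2}=0, p_{-1}=1, q_{-2}=1, q_{-1}=0), until the denominator exceeds 57:
  i=0: a_0=1, p_0 = 1*1 + 0 = 1, q_0 = 1*0 + 1 = 1.
  i=1: a_1=1, p_1 = 1*1 + 1 = 2, q_1 = 1*1 + 0 = 1.
  i=2: a_2=1, p_2 = 1*2 + 1 = 3, q_2 = 1*1 + 1 = 2.
  i=3: a_3=2, p_3 = 2*3 + 2 = 8, q_3 = 2*2 + 1 = 5.
  i=4: a_4=3, p_4 = 3*8 + 3 = 27, q_4 = 3*5 + 2 = 17.
  i=5: a_5=1, p_5 = 1*27 + 8 = 35, q_5 = 1*17 + 5 = 22.
  i=6: a_6=2, p_6 = 2*35 + 27 = 97, q_6 = 2*22 + 17 = 61.
q_6 = 61 > 57, so the last convergent with denominator <= 57 is p_5/q_5 = 35/22.
The closest fraction with denominator <= 57 is either p_5/q_5 or the intermediate fraction (k*p_5 + p_4)/(k*q_5 + q_4) with the largest k >= 1 whose denominator stays <= 57; these approach x as k grows, and every other convergent or intermediate fraction in range is farther away.
Largest k: floor((57 - q_4)/q_5) = floor((57 - 17)/22) = 1.
That gives (1*35 + 27)/(1*22 + 17) = 62/39.
Compare the errors: |x - 35/22| = |617*22 - 35*388|/(388*22) = 6/8536, and |x - 62/39| = |617*39 - 62*388|/(388*39) = 7/15132.
Cross-multiplying, 7*8536 = 59752 < 90792 = 6*15132, so 7/15132 is smaller: the intermediate fraction 62/39 is closer to x than 35/22.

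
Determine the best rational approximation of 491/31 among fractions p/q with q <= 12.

Expand x = 491/31 as a continued fraction with the Euclidean algorithm:
  491 = 15*31 + 26, so a_0 = 15.
  31 = 1*26 + 5, so a_1 = 1.
  26 = 5*5 + 1, so a_2 = 5.
  5 = 5*1 + 0, so a_3 = 5.
so x = [15; 1, 5, 5].
Convergents (p_i = a_i*p_{i-1} + p_{i-2}, q_i = a_i*q_{i-1} + q_{i-2} with p_{-2}=0, p_{-1}=1, q_{-2}=1, q_{-1}=0), until the denominator exceeds 12:
  i=0: a_0=15, p_0 = 15*1 + 0 = 15, q_0 = 15*0 + 1 = 1.
  i=1: a_1=1, p_1 = 1*15 + 1 = 16, q_1 = 1*1 + 0 = 1.
  i=2: a_2=5, p_2 = 5*16 + 15 = 95, q_2 = 5*1 + 1 = 6.
  i=3: a_3=5, p_3 = 5*95 + 16 = 491, q_3 = 5*6 + 1 = 31.
q_3 = 31 > 12, so the last convergent with denominator <= 12 is p_2/q_2 = 95/6.
The closest fraction with denominator <= 12 is either p_2/q_2 or the intermediate fraction (k*p_2 + p_1)/(k*q_2 + q_1) with the largest k >= 1 whose denominator stays <= 12; these approach x as k grows, and every other convergent or intermediate fraction in range is farther away.
Largest k: floor((12 - q_1)/q_2) = floor((12 - 1)/6) = 1.
That gives (1*95 + 16)/(1*6 + 1) = 111/7.
Compare the errors: |x - 95/6| = |491*6 - 95*31|/(31*6) = 1/186, and |x - 111/7| = |491*7 - 111*31|/(31*7) = 4/217.
Cross-multiplying, 1*217 = 217 < 744 = 4*186, so 1/186 is smaller: the convergent 95/6 is closer to x than 111/7.

95/6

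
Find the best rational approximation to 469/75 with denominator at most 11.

Expand x = 469/75 as a continued fraction with the Euclidean algorithm:
  469 = 6*75 + 19, so a_0 = 6.
  75 = 3*19 + 18, so a_1 = 3.
  19 = 1*18 + 1, so a_2 = 1.
  18 = 18*1 + 0, so a_3 = 18.
so x = [6; 3, 1, 18].
Convergents (p_i = a_i*p_{i-1} + p_{i-2}, q_i = a_i*q_{i-1} + q_{i-2} with p_{-2}=0, p_{-1}=1, q_{-2}=1, q_{-1}=0), until the denominator exceeds 11:
  i=0: a_0=6, p_0 = 6*1 + 0 = 6, q_0 = 6*0 + 1 = 1.
  i=1: a_1=3, p_1 = 3*6 + 1 = 19, q_1 = 3*1 + 0 = 3.
  i=2: a_2=1, p_2 = 1*19 + 6 = 25, q_2 = 1*3 + 1 = 4.
  i=3: a_3=18, p_3 = 18*25 + 19 = 469, q_3 = 18*4 + 3 = 75.
q_3 = 75 > 11, so the last convergent with denominator <= 11 is p_2/q_2 = 25/4.
The closest fraction with denominator <= 11 is either p_2/q_2 or the intermediate fraction (k*p_2 + p_1)/(k*q_2 + q_1) with the largest k >= 1 whose denominator stays <= 11; these approach x as k grows, and every other convergent or intermediate fraction in range is farther away.
Largest k: floor((11 - q_1)/q_2) = floor((11 - 3)/4) = 2.
That gives (2*25 + 19)/(2*4 + 3) = 69/11.
Compare the errors: |x - 25/4| = |469*4 - 25*75|/(75*4) = 1/300, and |x - 69/11| = |469*11 - 69*75|/(75*11) = 16/825.
Cross-multiplying, 1*825 = 825 < 4800 = 16*300, so 1/300 is smaller: the convergent 25/4 is closer to x than 69/11.

25/4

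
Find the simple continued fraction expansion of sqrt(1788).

[42; (3, 1, 1, 20, 1, 1, 3, 84)]

Write x_i = (sqrt(1788) + m_i)/d_i with (m_0, d_0) = (0, 1). a_0 = floor(sqrt(1788)) = 42, since 42^2 = 1764 <= 1788 < 1849 = 43^2.
Iterate m_{i+1} = d_i*a_i - m_i, d_{i+1} = (1788 - m_{i+1}^2)/d_i, a_{i+1} = floor((a_0 + m_{i+1})/d_{i+1}):
  m_1 = 1*42 - 0 = 42, d_1 = (1788 - 42^2)/1 = 24/1 = 24, a_1 = floor((42 + 42)/24) = 3.
  m_2 = 24*3 - 42 = 30, d_2 = (1788 - 30^2)/24 = 888/24 = 37, a_2 = floor((42 + 30)/37) = 1.
  m_3 = 37*1 - 30 = 7, d_3 = (1788 - 7^2)/37 = 1739/37 = 47, a_3 = floor((42 + 7)/47) = 1.
  m_4 = 47*1 - 7 = 40, d_4 = (1788 - 40^2)/47 = 188/47 = 4, a_4 = floor((42 + 40)/4) = 20.
  m_5 = 4*20 - 40 = 40, d_5 = (1788 - 40^2)/4 = 188/4 = 47, a_5 = floor((42 + 40)/47) = 1.
  m_6 = 47*1 - 40 = 7, d_6 = (1788 - 7^2)/47 = 1739/47 = 37, a_6 = floor((42 + 7)/37) = 1.
  m_7 = 37*1 - 7 = 30, d_7 = (1788 - 30^2)/37 = 888/37 = 24, a_7 = floor((42 + 30)/24) = 3.
  m_8 = 24*3 - 30 = 42, d_8 = (1788 - 42^2)/24 = 24/24 = 1, a_8 = floor((42 + 42)/1) = 84.
  m_9 = 1*84 - 42 = 42, d_9 = (1788 - 42^2)/1 = 24/1 = 24: (m_9, d_9) = (m_1, d_1) = (42, 24), so from here the quotients repeat a_1, ..., a_8; the period length is 8.
Hence the expansion of sqrt(1788) is a_0 = 42 followed by the repeating block 3, 1, 1, 20, 1, 1, 3, 84 (period 8).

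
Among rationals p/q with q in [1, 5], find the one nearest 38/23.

5/3

Expand x = 38/23 as a continued fraction with the Euclidean algorithm:
  38 = 1*23 + 15, so a_0 = 1.
  23 = 1*15 + 8, so a_1 = 1.
  15 = 1*8 + 7, so a_2 = 1.
  8 = 1*7 + 1, so a_3 = 1.
  7 = 7*1 + 0, so a_4 = 7.
so x = [1; 1, 1, 1, 7].
Convergents (p_i = a_i*p_{i-1} + p_{i-2}, q_i = a_i*q_{i-1} + q_{i-2} with p_{-2}=0, p_{-1}=1, q_{-2}=1, q_{-1}=0), until the denominator exceeds 5:
  i=0: a_0=1, p_0 = 1*1 + 0 = 1, q_0 = 1*0 + 1 = 1.
  i=1: a_1=1, p_1 = 1*1 + 1 = 2, q_1 = 1*1 + 0 = 1.
  i=2: a_2=1, p_2 = 1*2 + 1 = 3, q_2 = 1*1 + 1 = 2.
  i=3: a_3=1, p_3 = 1*3 + 2 = 5, q_3 = 1*2 + 1 = 3.
  i=4: a_4=7, p_4 = 7*5 + 3 = 38, q_4 = 7*3 + 2 = 23.
q_4 = 23 > 5, so the last convergent with denominator <= 5 is p_3/q_3 = 5/3.
The closest fraction with denominator <= 5 is either p_3/q_3 or the intermediate fraction (k*p_3 + p_2)/(k*q_3 + q_2) with the largest k >= 1 whose denominator stays <= 5; these approach x as k grows, and every other convergent or intermediate fraction in range is farther away.
Largest k: floor((5 - q_2)/q_3) = floor((5 - 2)/3) = 1.
That gives (1*5 + 3)/(1*3 + 2) = 8/5.
Compare the errors: |x - 5/3| = |38*3 - 5*23|/(23*3) = 1/69, and |x - 8/5| = |38*5 - 8*23|/(23*5) = 6/115.
Cross-multiplying, 1*115 = 115 < 414 = 6*69, so 1/69 is smaller: the convergent 5/3 is closer to x than 8/5.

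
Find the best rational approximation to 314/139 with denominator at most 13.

9/4

Expand x = 314/139 as a continued fraction with the Euclidean algorithm:
  314 = 2*139 + 36, so a_0 = 2.
  139 = 3*36 + 31, so a_1 = 3.
  36 = 1*31 + 5, so a_2 = 1.
  31 = 6*5 + 1, so a_3 = 6.
  5 = 5*1 + 0, so a_4 = 5.
so x = [2; 3, 1, 6, 5].
Convergents (p_i = a_i*p_{i-1} + p_{i-2}, q_i = a_i*q_{i-1} + q_{i-2} with p_{-2}=0, p_{-1}=1, q_{-2}=1, q_{-1}=0), until the denominator exceeds 13:
  i=0: a_0=2, p_0 = 2*1 + 0 = 2, q_0 = 2*0 + 1 = 1.
  i=1: a_1=3, p_1 = 3*2 + 1 = 7, q_1 = 3*1 + 0 = 3.
  i=2: a_2=1, p_2 = 1*7 + 2 = 9, q_2 = 1*3 + 1 = 4.
  i=3: a_3=6, p_3 = 6*9 + 7 = 61, q_3 = 6*4 + 3 = 27.
q_3 = 27 > 13, so the last convergent with denominator <= 13 is p_2/q_2 = 9/4.
The closest fraction with denominator <= 13 is either p_2/q_2 or the intermediate fraction (k*p_2 + p_1)/(k*q_2 + q_1) with the largest k >= 1 whose denominator stays <= 13; these approach x as k grows, and every other convergent or intermediate fraction in range is farther away.
Largest k: floor((13 - q_1)/q_2) = floor((13 - 3)/4) = 2.
That gives (2*9 + 7)/(2*4 + 3) = 25/11.
Compare the errors: |x - 9/4| = |314*4 - 9*139|/(139*4) = 5/556, and |x - 25/11| = |314*11 - 25*139|/(139*11) = 21/1529.
Cross-multiplying, 5*1529 = 7645 < 11676 = 21*556, so 5/556 is smaller: the convergent 9/4 is closer to x than 25/11.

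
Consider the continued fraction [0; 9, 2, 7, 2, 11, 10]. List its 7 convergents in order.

Using the convergent recurrence p_i = a_i*p_{i-1} + p_{i-2}, q_i = a_i*q_{i-1} + q_{i-2} with p_{-2}=0, p_{-1}=1, q_{-2}=1, q_{-1}=0:
  i=0: a_0=0, p_0 = 0*1 + 0 = 0, q_0 = 0*0 + 1 = 1.
  i=1: a_1=9, p_1 = 9*0 + 1 = 1, q_1 = 9*1 + 0 = 9.
  i=2: a_2=2, p_2 = 2*1 + 0 = 2, q_2 = 2*9 + 1 = 19.
  i=3: a_3=7, p_3 = 7*2 + 1 = 15, q_3 = 7*19 + 9 = 142.
  i=4: a_4=2, p_4 = 2*15 + 2 = 32, q_4 = 2*142 + 19 = 303.
  i=5: a_5=11, p_5 = 11*32 + 15 = 367, q_5 = 11*303 + 142 = 3475.
  i=6: a_6=10, p_6 = 10*367 + 32 = 3702, q_6 = 10*3475 + 303 = 35053.

0/1, 1/9, 2/19, 15/142, 32/303, 367/3475, 3702/35053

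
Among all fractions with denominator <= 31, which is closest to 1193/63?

Expand x = 1193/63 as a continued fraction with the Euclidean algorithm:
  1193 = 18*63 + 59, so a_0 = 18.
  63 = 1*59 + 4, so a_1 = 1.
  59 = 14*4 + 3, so a_2 = 14.
  4 = 1*3 + 1, so a_3 = 1.
  3 = 3*1 + 0, so a_4 = 3.
so x = [18; 1, 14, 1, 3].
Convergents (p_i = a_i*p_{i-1} + p_{i-2}, q_i = a_i*q_{i-1} + q_{i-2} with p_{-2}=0, p_{-1}=1, q_{-2}=1, q_{-1}=0), until the denominator exceeds 31:
  i=0: a_0=18, p_0 = 18*1 + 0 = 18, q_0 = 18*0 + 1 = 1.
  i=1: a_1=1, p_1 = 1*18 + 1 = 19, q_1 = 1*1 + 0 = 1.
  i=2: a_2=14, p_2 = 14*19 + 18 = 284, q_2 = 14*1 + 1 = 15.
  i=3: a_3=1, p_3 = 1*284 + 19 = 303, q_3 = 1*15 + 1 = 16.
  i=4: a_4=3, p_4 = 3*303 + 284 = 1193, q_4 = 3*16 + 15 = 63.
q_4 = 63 > 31, so the last convergent with denominator <= 31 is p_3/q_3 = 303/16.
The closest fraction with denominator <= 31 is either p_3/q_3 or the intermediate fraction (k*p_3 + p_2)/(k*q_3 + q_2) with the largest k >= 1 whose denominator stays <= 31; these approach x as k grows, and every other convergent or intermediate fraction in range is farther away.
Largest k: floor((31 - q_2)/q_3) = floor((31 - 15)/16) = 1.
That gives (1*303 + 284)/(1*16 + 15) = 587/31.
Compare the errors: |x - 303/16| = |1193*16 - 303*63|/(63*16) = 1/1008, and |x - 587/31| = |1193*31 - 587*63|/(63*31) = 2/1953.
Cross-multiplying, 1*1953 = 1953 < 2016 = 2*1008, so 1/1008 is smaller: the convergent 303/16 is closer to x than 587/31.

303/16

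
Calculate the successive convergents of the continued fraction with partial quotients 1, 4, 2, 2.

1/1, 5/4, 11/9, 27/22

Using the convergent recurrence p_i = a_i*p_{i-1} + p_{i-2}, q_i = a_i*q_{i-1} + q_{i-2} with p_{-2}=0, p_{-1}=1, q_{-2}=1, q_{-1}=0:
  i=0: a_0=1, p_0 = 1*1 + 0 = 1, q_0 = 1*0 + 1 = 1.
  i=1: a_1=4, p_1 = 4*1 + 1 = 5, q_1 = 4*1 + 0 = 4.
  i=2: a_2=2, p_2 = 2*5 + 1 = 11, q_2 = 2*4 + 1 = 9.
  i=3: a_3=2, p_3 = 2*11 + 5 = 27, q_3 = 2*9 + 4 = 22.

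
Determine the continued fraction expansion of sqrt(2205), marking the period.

[46; (1, 22, 2, 22, 1, 92)]

Write x_i = (sqrt(2205) + m_i)/d_i with (m_0, d_0) = (0, 1). a_0 = floor(sqrt(2205)) = 46, since 46^2 = 2116 <= 2205 < 2209 = 47^2.
Iterate m_{i+1} = d_i*a_i - m_i, d_{i+1} = (2205 - m_{i+1}^2)/d_i, a_{i+1} = floor((a_0 + m_{i+1})/d_{i+1}):
  m_1 = 1*46 - 0 = 46, d_1 = (2205 - 46^2)/1 = 89/1 = 89, a_1 = floor((46 + 46)/89) = 1.
  m_2 = 89*1 - 46 = 43, d_2 = (2205 - 43^2)/89 = 356/89 = 4, a_2 = floor((46 + 43)/4) = 22.
  m_3 = 4*22 - 43 = 45, d_3 = (2205 - 45^2)/4 = 180/4 = 45, a_3 = floor((46 + 45)/45) = 2.
  m_4 = 45*2 - 45 = 45, d_4 = (2205 - 45^2)/45 = 180/45 = 4, a_4 = floor((46 + 45)/4) = 22.
  m_5 = 4*22 - 45 = 43, d_5 = (2205 - 43^2)/4 = 356/4 = 89, a_5 = floor((46 + 43)/89) = 1.
  m_6 = 89*1 - 43 = 46, d_6 = (2205 - 46^2)/89 = 89/89 = 1, a_6 = floor((46 + 46)/1) = 92.
  m_7 = 1*92 - 46 = 46, d_7 = (2205 - 46^2)/1 = 89/1 = 89: (m_7, d_7) = (m_1, d_1) = (46, 89), so from here the quotients repeat a_1, ..., a_6; the period length is 6.
Hence the expansion of sqrt(2205) is a_0 = 46 followed by the repeating block 1, 22, 2, 22, 1, 92 (period 6).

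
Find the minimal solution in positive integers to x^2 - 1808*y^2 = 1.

First expand sqrt(1808) as a continued fraction. With x_i = (sqrt(1808) + m_i)/d_i and (m_0, d_0) = (0, 1): a_0 = floor(sqrt(1808)) = 42, since 42^2 = 1764 <= 1808 < 1849 = 43^2.
Iterate m_{i+1} = d_i*a_i - m_i, d_{i+1} = (1808 - m_{i+1}^2)/d_i, a_{i+1} = floor((a_0 + m_{i+1})/d_{i+1}):
  m_1 = 1*42 - 0 = 42, d_1 = (1808 - 42^2)/1 = 44/1 = 44, a_1 = floor((42 + 42)/44) = 1.
  m_2 = 44*1 - 42 = 2, d_2 = (1808 - 2^2)/44 = 1804/44 = 41, a_2 = floor((42 + 2)/41) = 1.
  m_3 = 41*1 - 2 = 39, d_3 = (1808 - 39^2)/41 = 287/41 = 7, a_3 = floor((42 + 39)/7) = 11.
  m_4 = 7*11 - 39 = 38, d_4 = (1808 - 38^2)/7 = 364/7 = 52, a_4 = floor((42 + 38)/52) = 1.
  m_5 = 52*1 - 38 = 14, d_5 = (1808 - 14^2)/52 = 1612/52 = 31, a_5 = floor((42 + 14)/31) = 1.
  m_6 = 31*1 - 14 = 17, d_6 = (1808 - 17^2)/31 = 1519/31 = 49, a_6 = floor((42 + 17)/49) = 1.
  m_7 = 49*1 - 17 = 32, d_7 = (1808 - 32^2)/49 = 784/49 = 16, a_7 = floor((42 + 32)/16) = 4.
  m_8 = 16*4 - 32 = 32, d_8 = (1808 - 32^2)/16 = 784/16 = 49, a_8 = floor((42 + 32)/49) = 1.
  m_9 = 49*1 - 32 = 17, d_9 = (1808 - 17^2)/49 = 1519/49 = 31, a_9 = floor((42 + 17)/31) = 1.
  m_10 = 31*1 - 17 = 14, d_10 = (1808 - 14^2)/31 = 1612/31 = 52, a_10 = floor((42 + 14)/52) = 1.
  m_11 = 52*1 - 14 = 38, d_11 = (1808 - 38^2)/52 = 364/52 = 7, a_11 = floor((42 + 38)/7) = 11.
  m_12 = 7*11 - 38 = 39, d_12 = (1808 - 39^2)/7 = 287/7 = 41, a_12 = floor((42 + 39)/41) = 1.
  m_13 = 41*1 - 39 = 2, d_13 = (1808 - 2^2)/41 = 1804/41 = 44, a_13 = floor((42 + 2)/44) = 1.
  m_14 = 44*1 - 2 = 42, d_14 = (1808 - 42^2)/44 = 44/44 = 1, a_14 = floor((42 + 42)/1) = 84.
  m_15 = 1*84 - 42 = 42, d_15 = (1808 - 42^2)/1 = 44/1 = 44: (m_15, d_15) = (m_1, d_1) = (42, 44), so from here the quotients repeat a_1, ..., a_14; the period length is 14.
So sqrt(1808) = [42; (1, 1, 11, 1, 1, 1, 4, 1, 1, 1, 11, 1, 1, 84)] with period length k = 14.
k is even, so the fundamental solution of x^2 - 1808y^2 = 1 is (p_{k-1}, q_{k-1}) = (p_13, q_13); compute convergents through index 13.
Convergents (p_i = a_i*p_{i-1} + p_{i-2}, q_i = a_i*q_{i-1} + q_{i-2} with p_{-2}=0, p_{-1}=1, q_{-2}=1, q_{-1}=0):
  i=0: a_0=42, p_0 = 42*1 + 0 = 42, q_0 = 42*0 + 1 = 1.
  i=1: a_1=1, p_1 = 1*42 + 1 = 43, q_1 = 1*1 + 0 = 1.
  i=2: a_2=1, p_2 = 1*43 + 42 = 85, q_2 = 1*1 + 1 = 2.
  i=3: a_3=11, p_3 = 11*85 + 43 = 978, q_3 = 11*2 + 1 = 23.
  i=4: a_4=1, p_4 = 1*978 + 85 = 1063, q_4 = 1*23 + 2 = 25.
  i=5: a_5=1, p_5 = 1*1063 + 978 = 2041, q_5 = 1*25 + 23 = 48.
  i=6: a_6=1, p_6 = 1*2041 + 1063 = 3104, q_6 = 1*48 + 25 = 73.
  i=7: a_7=4, p_7 = 4*3104 + 2041 = 14457, q_7 = 4*73 + 48 = 340.
  i=8: a_8=1, p_8 = 1*14457 + 3104 = 17561, q_8 = 1*340 + 73 = 413.
  i=9: a_9=1, p_9 = 1*17561 + 14457 = 32018, q_9 = 1*413 + 340 = 753.
  i=10: a_10=1, p_10 = 1*32018 + 17561 = 49579, q_10 = 1*753 + 413 = 1166.
  i=11: a_11=11, p_11 = 11*49579 + 32018 = 577387, q_11 = 11*1166 + 753 = 13579.
  i=12: a_12=1, p_12 = 1*577387 + 49579 = 626966, q_12 = 1*13579 + 1166 = 14745.
  i=13: a_13=1, p_13 = 1*626966 + 577387 = 1204353, q_13 = 1*14745 + 13579 = 28324.
Check: 1204353^2 - 1808*28324^2 = 1450466148609 - 1450466148608 = 1, so (x, y) = (1204353, 28324) solves the equation, and by the theorem it is the least positive solution.

(x, y) = (1204353, 28324)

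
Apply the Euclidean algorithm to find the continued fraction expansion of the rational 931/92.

Run the Euclidean algorithm on 931 and 92; the successive quotients are the partial quotients a_0, a_1, ... (each step inverts the fractional part left over by the previous one):
  931 = 10*92 + 11, so a_0 = 10.
  92 = 8*11 + 4, so a_1 = 8.
  11 = 2*4 + 3, so a_2 = 2.
  4 = 1*3 + 1, so a_3 = 1.
  3 = 3*1 + 0, so a_4 = 3.
The remainder reaches 0 after 5 divisions, so the expansion has 5 partial quotients, read off in order.

[10; 8, 2, 1, 3]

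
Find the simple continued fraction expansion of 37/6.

Run the Euclidean algorithm on 37 and 6; the successive quotients are the partial quotients a_0, a_1, ... (each step inverts the fractional part left over by the previous one):
  37 = 6*6 + 1, so a_0 = 6.
  6 = 6*1 + 0, so a_1 = 6.
The remainder reaches 0 after 2 divisions, so the expansion has 2 partial quotients, read off in order.

[6; 6]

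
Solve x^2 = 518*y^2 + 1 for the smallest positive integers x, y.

First expand sqrt(518) as a continued fraction. With x_i = (sqrt(518) + m_i)/d_i and (m_0, d_0) = (0, 1): a_0 = floor(sqrt(518)) = 22, since 22^2 = 484 <= 518 < 529 = 23^2.
Iterate m_{i+1} = d_i*a_i - m_i, d_{i+1} = (518 - m_{i+1}^2)/d_i, a_{i+1} = floor((a_0 + m_{i+1})/d_{i+1}):
  m_1 = 1*22 - 0 = 22, d_1 = (518 - 22^2)/1 = 34/1 = 34, a_1 = floor((22 + 22)/34) = 1.
  m_2 = 34*1 - 22 = 12, d_2 = (518 - 12^2)/34 = 374/34 = 11, a_2 = floor((22 + 12)/11) = 3.
  m_3 = 11*3 - 12 = 21, d_3 = (518 - 21^2)/11 = 77/11 = 7, a_3 = floor((22 + 21)/7) = 6.
  m_4 = 7*6 - 21 = 21, d_4 = (518 - 21^2)/7 = 77/7 = 11, a_4 = floor((22 + 21)/11) = 3.
  m_5 = 11*3 - 21 = 12, d_5 = (518 - 12^2)/11 = 374/11 = 34, a_5 = floor((22 + 12)/34) = 1.
  m_6 = 34*1 - 12 = 22, d_6 = (518 - 22^2)/34 = 34/34 = 1, a_6 = floor((22 + 22)/1) = 44.
  m_7 = 1*44 - 22 = 22, d_7 = (518 - 22^2)/1 = 34/1 = 34: (m_7, d_7) = (m_1, d_1) = (22, 34), so from here the quotients repeat a_1, ..., a_6; the period length is 6.
So sqrt(518) = [22; (1, 3, 6, 3, 1, 44)] with period length k = 6.
k is even, so the fundamental solution of x^2 - 518y^2 = 1 is (p_{k-1}, q_{k-1}) = (p_5, q_5); compute convergents through index 5.
Convergents (p_i = a_i*p_{i-1} + p_{i-2}, q_i = a_i*q_{i-1} + q_{i-2} with p_{-2}=0, p_{-1}=1, q_{-2}=1, q_{-1}=0):
  i=0: a_0=22, p_0 = 22*1 + 0 = 22, q_0 = 22*0 + 1 = 1.
  i=1: a_1=1, p_1 = 1*22 + 1 = 23, q_1 = 1*1 + 0 = 1.
  i=2: a_2=3, p_2 = 3*23 + 22 = 91, q_2 = 3*1 + 1 = 4.
  i=3: a_3=6, p_3 = 6*91 + 23 = 569, q_3 = 6*4 + 1 = 25.
  i=4: a_4=3, p_4 = 3*569 + 91 = 1798, q_4 = 3*25 + 4 = 79.
  i=5: a_5=1, p_5 = 1*1798 + 569 = 2367, q_5 = 1*79 + 25 = 104.
Check: 2367^2 - 518*104^2 = 5602689 - 5602688 = 1, so (x, y) = (2367, 104) solves the equation, and by the theorem it is the least positive solution.

(x, y) = (2367, 104)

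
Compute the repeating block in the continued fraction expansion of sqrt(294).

Write x_i = (sqrt(294) + m_i)/d_i with (m_0, d_0) = (0, 1). a_0 = floor(sqrt(294)) = 17, since 17^2 = 289 <= 294 < 324 = 18^2.
Iterate m_{i+1} = d_i*a_i - m_i, d_{i+1} = (294 - m_{i+1}^2)/d_i, a_{i+1} = floor((a_0 + m_{i+1})/d_{i+1}):
  m_1 = 1*17 - 0 = 17, d_1 = (294 - 17^2)/1 = 5/1 = 5, a_1 = floor((17 + 17)/5) = 6.
  m_2 = 5*6 - 17 = 13, d_2 = (294 - 13^2)/5 = 125/5 = 25, a_2 = floor((17 + 13)/25) = 1.
  m_3 = 25*1 - 13 = 12, d_3 = (294 - 12^2)/25 = 150/25 = 6, a_3 = floor((17 + 12)/6) = 4.
  m_4 = 6*4 - 12 = 12, d_4 = (294 - 12^2)/6 = 150/6 = 25, a_4 = floor((17 + 12)/25) = 1.
  m_5 = 25*1 - 12 = 13, d_5 = (294 - 13^2)/25 = 125/25 = 5, a_5 = floor((17 + 13)/5) = 6.
  m_6 = 5*6 - 13 = 17, d_6 = (294 - 17^2)/5 = 5/5 = 1, a_6 = floor((17 + 17)/1) = 34.
  m_7 = 1*34 - 17 = 17, d_7 = (294 - 17^2)/1 = 5/1 = 5: (m_7, d_7) = (m_1, d_1) = (17, 5), so from here the quotients repeat a_1, ..., a_6; the period length is 6.
Hence the expansion of sqrt(294) is a_0 = 17 followed by the repeating block 6, 1, 4, 1, 6, 34 (period 6).

[17; (6, 1, 4, 1, 6, 34)]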